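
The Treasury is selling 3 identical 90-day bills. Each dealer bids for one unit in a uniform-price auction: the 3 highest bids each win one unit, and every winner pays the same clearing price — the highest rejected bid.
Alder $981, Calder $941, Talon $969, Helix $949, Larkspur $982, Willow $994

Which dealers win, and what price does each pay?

Ordering the bids: 994 (Willow), 982 (Larkspur), 981 (Alder), 969 (Talon), 949 (Helix), …
The 3 highest are Willow, Larkspur, Alder.
First losing bid is Talon's $969, which sets the uniform price.

Willow, Larkspur, Alder; each pays $969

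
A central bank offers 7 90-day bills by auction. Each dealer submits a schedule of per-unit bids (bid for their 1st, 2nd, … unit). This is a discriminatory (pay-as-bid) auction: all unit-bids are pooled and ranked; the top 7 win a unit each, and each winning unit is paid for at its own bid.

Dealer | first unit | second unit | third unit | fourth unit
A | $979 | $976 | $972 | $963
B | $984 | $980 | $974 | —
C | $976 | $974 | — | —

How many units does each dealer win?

A 2, B 3, C 2

Pooled unit-bids ranked (top 7): 984 (B-1), 980 (B-2), 979 (A-1), 976 (A-2), 976 (C-1), 974 (B-3), 974 (C-2)
Next rejected bid: $972 (not a price — pay-as-bid).
Allocation: A 2, B 3, C 2.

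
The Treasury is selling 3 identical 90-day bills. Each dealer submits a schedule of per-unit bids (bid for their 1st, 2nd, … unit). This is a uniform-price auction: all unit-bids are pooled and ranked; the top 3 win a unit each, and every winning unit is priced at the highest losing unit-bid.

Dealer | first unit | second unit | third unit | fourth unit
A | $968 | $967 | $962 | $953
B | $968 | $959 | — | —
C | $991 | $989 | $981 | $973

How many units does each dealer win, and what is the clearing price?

Merging the schedules and taking the best 3: 991 (C-1), 989 (C-2), 981 (C-3)
Highest rejected unit-bid = $973.
Allocation: C 3.

C 3; clearing price $973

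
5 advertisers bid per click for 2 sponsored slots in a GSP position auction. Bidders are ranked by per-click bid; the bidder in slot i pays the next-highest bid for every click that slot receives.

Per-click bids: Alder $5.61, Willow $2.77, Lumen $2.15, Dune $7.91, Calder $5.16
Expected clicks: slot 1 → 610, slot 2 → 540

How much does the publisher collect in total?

Per-click bids in order: $7.91 (Dune) > $5.61 (Alder) > $5.16 (Calder) > …
Slot 1: Dune pays $5.61 × 610 = $3422.10
Slot 2: Alder pays $5.16 × 540 = $2786.40
Total = $6208.50

Total revenue: $6208.50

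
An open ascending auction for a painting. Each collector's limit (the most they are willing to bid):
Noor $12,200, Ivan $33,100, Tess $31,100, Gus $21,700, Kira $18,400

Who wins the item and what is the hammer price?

Ivan wins at $31,100

Open ascending-bid auction: the price rises until one bidder remains; the winner pays the price at which the last rival dropped out.
Sorting limits: 33,100 (Ivan) > 31,100 (Tess) > 21,700 (Gus) > 18,400 (Kira) > 12,200 (Noor)
Bidding ends when Tess exits at $31,100; Ivan takes it.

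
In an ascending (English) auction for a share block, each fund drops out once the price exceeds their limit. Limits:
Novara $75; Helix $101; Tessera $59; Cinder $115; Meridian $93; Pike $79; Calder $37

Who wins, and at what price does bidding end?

Ascending (English) auction: the price rises until one bidder remains; the winner pays the price at which the last rival dropped out.
Limits in order: 115 (Cinder) > 101 (Helix) > 93 (Meridian) > 79 (Pike) > 75 (Novara) > 59 (Tessera) > …
Bidding ends when Helix exits at $101; Cinder takes it.

Cinder wins at $101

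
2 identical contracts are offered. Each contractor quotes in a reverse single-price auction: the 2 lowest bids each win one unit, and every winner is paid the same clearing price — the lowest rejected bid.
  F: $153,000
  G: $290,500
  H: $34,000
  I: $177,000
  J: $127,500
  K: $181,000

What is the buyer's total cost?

Total cost: $306,000

Ordering the bids: 34,000 (H), 127,500 (J), 153,000 (F), 177,000 (I), …
Lowest 2: H, J.
Clearing price = lowest rejected bid = $153,000.
Total cost = 2 × $153,000 = $306,000.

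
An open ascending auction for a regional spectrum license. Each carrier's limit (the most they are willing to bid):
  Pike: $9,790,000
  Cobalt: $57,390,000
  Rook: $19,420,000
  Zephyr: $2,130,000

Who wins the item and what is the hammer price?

Cobalt wins at $19,420,000

Rule: the price rises until one bidder remains; the winner pays the price at which the last rival dropped out.
Limits ranked: 57,390,000 (Cobalt) > 19,420,000 (Rook) > 9,790,000 (Pike) > 2,130,000 (Zephyr)
Rook is the last rival to drop out, at $19,420,000; Cobalt remains and wins at that price.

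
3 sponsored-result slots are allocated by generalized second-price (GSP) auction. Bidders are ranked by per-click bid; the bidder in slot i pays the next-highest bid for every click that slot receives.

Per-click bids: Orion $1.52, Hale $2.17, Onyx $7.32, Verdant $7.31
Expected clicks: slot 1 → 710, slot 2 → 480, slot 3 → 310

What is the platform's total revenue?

Per-click bids in order: $7.32 (Onyx) > $7.31 (Verdant) > $2.17 (Hale) > $1.52 (Orion)
Slot 1: Onyx pays $7.31 × 710 = $5190.10
Slot 2: Verdant pays $2.17 × 480 = $1041.60
Slot 3: Hale pays $1.52 × 310 = $471.20
Total = $6702.90

Total revenue: $6702.90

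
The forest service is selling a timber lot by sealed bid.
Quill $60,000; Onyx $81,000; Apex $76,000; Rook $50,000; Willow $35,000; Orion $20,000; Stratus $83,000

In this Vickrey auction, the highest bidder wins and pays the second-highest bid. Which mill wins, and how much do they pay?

Stratus pays $81,000

Rule: the highest bidder wins and pays the second-highest bid.
Bids ranked: 83,000 (Stratus) > 81,000 (Onyx) > 76,000 (Apex) > 60,000 (Quill) > 50,000 (Rook) > 35,000 (Willow) > …
Stratus is highest; pays the second-highest bid, $81,000.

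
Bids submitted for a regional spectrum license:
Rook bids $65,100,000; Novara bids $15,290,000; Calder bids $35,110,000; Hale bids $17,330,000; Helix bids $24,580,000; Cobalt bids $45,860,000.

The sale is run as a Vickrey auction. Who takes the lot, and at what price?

Rule: the highest bidder wins and pays the second-highest bid.
Sorting bids: 65,100,000 (Rook) > 45,860,000 (Cobalt) > 35,110,000 (Calder) > 24,580,000 (Helix) > 17,330,000 (Hale) > 15,290,000 (Novara)
Second-price: Rook pays Cobalt's bid of $45,860,000.

Rook pays $45,860,000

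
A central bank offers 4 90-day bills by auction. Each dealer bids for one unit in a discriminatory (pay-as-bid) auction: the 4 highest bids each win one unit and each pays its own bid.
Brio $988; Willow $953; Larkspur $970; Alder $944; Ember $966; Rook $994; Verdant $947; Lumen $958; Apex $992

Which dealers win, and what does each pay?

Bids ranked high→low: 994 (Rook), 992 (Apex), 988 (Brio), 970 (Larkspur), 966 (Ember), 958 (Lumen), …
Top 4: Rook, Apex, Brio, Larkspur.
Each winner pays its own bid: Rook $994, Apex $992, Brio $988, Larkspur $970.

Rook $994, Apex $992, Brio $988, Larkspur $970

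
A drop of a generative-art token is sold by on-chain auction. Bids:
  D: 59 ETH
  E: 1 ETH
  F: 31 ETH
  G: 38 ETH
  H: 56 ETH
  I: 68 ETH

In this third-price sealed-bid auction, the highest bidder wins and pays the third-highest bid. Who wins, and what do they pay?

I pays 56 ETH

Rule: the highest bidder wins and pays the third-highest bid.
Bids ranked: 68 (I) > 59 (D) > 56 (H) > 38 (G) > 31 (F) > 1 (E)
I wins; payment is bid #3 in the ranking = 56 ETH.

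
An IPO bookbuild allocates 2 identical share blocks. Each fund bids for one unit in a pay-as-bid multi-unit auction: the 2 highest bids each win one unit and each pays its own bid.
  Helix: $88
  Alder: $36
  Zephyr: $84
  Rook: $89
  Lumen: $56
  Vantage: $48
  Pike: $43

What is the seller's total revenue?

Total revenue: $177

Bids ranked high→low: 89 (Rook), 88 (Helix), 84 (Zephyr), 56 (Lumen), …
Winners (2 units): Rook, Helix.
Total revenue = 89 + 88 = $177.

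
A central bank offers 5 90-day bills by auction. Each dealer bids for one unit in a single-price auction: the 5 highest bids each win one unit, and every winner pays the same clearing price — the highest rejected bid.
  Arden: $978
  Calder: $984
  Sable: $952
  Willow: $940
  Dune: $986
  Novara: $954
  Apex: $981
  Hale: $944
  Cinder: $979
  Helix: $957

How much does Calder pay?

Calder pays $957

Sorting: 986 (Dune), 984 (Calder), 981 (Apex), 979 (Cinder), 978 (Arden), 957 (Helix), 954 (Novara), …
Top 5: Dune, Calder, Apex, Cinder, Arden.
Highest unsuccessful bid: $957 → clearing price.
Calder wins → pays $957.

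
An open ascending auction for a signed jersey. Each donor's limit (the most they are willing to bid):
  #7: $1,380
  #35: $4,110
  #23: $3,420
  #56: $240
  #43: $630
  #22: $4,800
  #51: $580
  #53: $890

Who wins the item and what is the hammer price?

Limits in order: 4,800 (#22) > 4,110 (#35) > 3,420 (#23) > 1,380 (#7) > 890 (#53) > 630 (#43) > …
#35 is the last rival to drop out, at $4,110; #22 remains and wins at that price.

#22 wins at $4,110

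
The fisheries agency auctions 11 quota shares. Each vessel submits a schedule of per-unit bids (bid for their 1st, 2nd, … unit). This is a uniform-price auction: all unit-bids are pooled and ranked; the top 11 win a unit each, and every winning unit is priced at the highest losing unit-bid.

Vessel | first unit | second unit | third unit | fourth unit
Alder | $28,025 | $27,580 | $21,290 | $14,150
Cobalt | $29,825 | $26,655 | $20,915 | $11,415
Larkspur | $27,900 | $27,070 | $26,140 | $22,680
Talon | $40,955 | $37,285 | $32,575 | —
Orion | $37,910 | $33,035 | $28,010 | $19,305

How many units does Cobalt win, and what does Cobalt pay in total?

Pooled unit-bids ranked (top 11): 40,955 (Talon-1), 37,910 (Orion-1), 37,285 (Talon-2), 33,035 (Orion-2), 32,575 (Talon-3), 29,825 (Cobalt-1), 28,025 (Alder-1), 28,010 (Orion-3), 27,900 (Larkspur-1), 27,580 (Alder-2), 27,070 (Larkspur-2)
Highest rejected unit-bid = $26,655.
Cobalt wins 1 unit(s) at $26,655 each.

Cobalt: 1 unit, pays $26,655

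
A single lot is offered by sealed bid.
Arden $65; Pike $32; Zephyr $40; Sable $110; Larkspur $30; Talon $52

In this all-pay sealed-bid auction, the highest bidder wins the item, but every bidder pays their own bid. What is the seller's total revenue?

Total revenue: $329

Sorting bids: 110 (Sable) > 65 (Arden) > 52 (Talon) > 40 (Zephyr) > 32 (Pike) > 30 (Larkspur)
Every bidder forfeits their bid regardless of winning.
Revenue = 65 + 32 + 40 + 110 + 30 + 52 = $329.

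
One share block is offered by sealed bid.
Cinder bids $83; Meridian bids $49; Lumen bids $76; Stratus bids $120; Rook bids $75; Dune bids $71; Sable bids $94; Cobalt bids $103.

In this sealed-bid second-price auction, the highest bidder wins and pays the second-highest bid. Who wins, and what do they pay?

Rule: the highest bidder wins and pays the second-highest bid.
Sorting bids: 120 (Stratus) > 103 (Cobalt) > 94 (Sable) > 83 (Cinder) > 76 (Lumen) > 75 (Rook) > …
Stratus is highest; pays the second-highest bid, $103.

Stratus pays $103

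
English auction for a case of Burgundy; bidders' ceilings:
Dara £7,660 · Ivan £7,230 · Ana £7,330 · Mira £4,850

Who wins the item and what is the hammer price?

Dara wins at £7,330

Limits ranked: 7,660 (Dara) > 7,330 (Ana) > 7,230 (Ivan) > 4,850 (Mira)
Once the price passes £7,330, only Dara is left; the hammer falls at Ana's limit of £7,330.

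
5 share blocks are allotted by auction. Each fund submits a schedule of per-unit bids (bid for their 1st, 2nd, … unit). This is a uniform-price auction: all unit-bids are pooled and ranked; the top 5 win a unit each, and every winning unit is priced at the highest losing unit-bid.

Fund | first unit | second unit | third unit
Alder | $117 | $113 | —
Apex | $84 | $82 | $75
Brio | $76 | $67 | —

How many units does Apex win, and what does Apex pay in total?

Pooled unit-bids ranked (top 5): 117 (Alder-1), 113 (Alder-2), 84 (Apex-1), 82 (Apex-2), 76 (Brio-1)
Highest rejected unit-bid = $75.
Apex wins 2 unit(s) at $75 each.

Apex: 2 units, pays $150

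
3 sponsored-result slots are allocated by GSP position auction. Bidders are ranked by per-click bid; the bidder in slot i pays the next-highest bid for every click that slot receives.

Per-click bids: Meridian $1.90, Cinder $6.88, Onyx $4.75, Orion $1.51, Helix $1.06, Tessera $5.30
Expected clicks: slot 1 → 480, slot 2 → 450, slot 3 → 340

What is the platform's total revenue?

Per-click bids in order: $6.88 (Cinder) > $5.30 (Tessera) > $4.75 (Onyx) > $1.90 (Meridian) > …
Slot 1: Cinder pays $5.30 × 480 = $2544.00
Slot 2: Tessera pays $4.75 × 450 = $2137.50
Slot 3: Onyx pays $1.90 × 340 = $646.00
Total = $5327.50

Total revenue: $5327.50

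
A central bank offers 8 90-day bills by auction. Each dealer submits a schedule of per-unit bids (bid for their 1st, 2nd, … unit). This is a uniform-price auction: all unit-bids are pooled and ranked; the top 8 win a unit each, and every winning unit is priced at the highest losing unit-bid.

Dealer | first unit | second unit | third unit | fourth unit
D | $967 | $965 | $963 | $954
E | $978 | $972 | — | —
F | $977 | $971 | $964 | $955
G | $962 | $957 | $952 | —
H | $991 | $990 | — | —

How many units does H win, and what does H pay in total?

H: 2 units, pays $1,928

Merging the schedules and taking the best 8: 991 (H-1), 990 (H-2), 978 (E-1), 977 (F-1), 972 (E-2), 971 (F-2), 967 (D-1), 965 (D-2)
Highest rejected unit-bid = $964.
H wins 2 unit(s) at $964 each.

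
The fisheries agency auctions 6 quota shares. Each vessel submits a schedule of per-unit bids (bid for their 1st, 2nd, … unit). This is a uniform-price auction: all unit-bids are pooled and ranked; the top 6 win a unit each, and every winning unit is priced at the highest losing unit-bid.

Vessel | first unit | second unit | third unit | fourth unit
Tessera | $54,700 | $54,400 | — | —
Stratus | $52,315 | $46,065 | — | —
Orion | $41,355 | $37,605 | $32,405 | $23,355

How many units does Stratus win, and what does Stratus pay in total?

All unit-bids, highest first — top 6: 54,700 (Tessera-1), 54,400 (Tessera-2), 52,315 (Stratus-1), 46,065 (Stratus-2), 41,355 (Orion-1), 37,605 (Orion-2)
Highest rejected unit-bid = $32,405.
Stratus wins 2 unit(s) at $32,405 each.

Stratus: 2 units, pays $64,810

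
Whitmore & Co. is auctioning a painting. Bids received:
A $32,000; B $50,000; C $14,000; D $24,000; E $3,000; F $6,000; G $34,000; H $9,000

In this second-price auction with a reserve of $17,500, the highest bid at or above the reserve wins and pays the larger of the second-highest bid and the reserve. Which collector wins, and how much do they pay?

Bids ranked: 50,000 (B) > 34,000 (G) > 32,000 (A) > 24,000 (D) > 14,000 (C) > 9,000 (H) > …
Highest eligible bid: B at $50,000.
Second-highest bid $34,000 exceeds the reserve $17,500 → payment $34,000.

B pays $34,000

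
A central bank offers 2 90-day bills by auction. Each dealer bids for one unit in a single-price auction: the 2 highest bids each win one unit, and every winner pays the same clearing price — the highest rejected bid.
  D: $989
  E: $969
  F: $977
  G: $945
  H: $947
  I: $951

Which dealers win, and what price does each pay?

D, F; each pays $969

Bids ranked high→low: 989 (D), 977 (F), 969 (E), 951 (I), …
Winners (2 units): D, F.
Highest unsuccessful bid: $969 → clearing price.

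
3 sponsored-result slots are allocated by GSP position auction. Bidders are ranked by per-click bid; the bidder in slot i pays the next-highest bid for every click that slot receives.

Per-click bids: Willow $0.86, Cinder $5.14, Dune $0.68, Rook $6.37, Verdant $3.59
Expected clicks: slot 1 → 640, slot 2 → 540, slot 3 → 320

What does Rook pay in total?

Ranked by bid: $6.37 (Rook) > $5.14 (Cinder) > $3.59 (Verdant) > $0.86 (Willow) > …
Rook holds slot 1 → pays next bid $5.14 × 640 clicks = $3289.60.

Rook pays $3289.60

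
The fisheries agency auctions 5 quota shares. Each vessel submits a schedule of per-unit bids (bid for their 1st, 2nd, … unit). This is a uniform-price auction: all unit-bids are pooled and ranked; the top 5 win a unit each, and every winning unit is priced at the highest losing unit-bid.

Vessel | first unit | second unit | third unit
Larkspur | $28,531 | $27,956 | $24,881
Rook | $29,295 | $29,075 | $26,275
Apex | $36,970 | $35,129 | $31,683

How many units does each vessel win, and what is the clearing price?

Merging the schedules and taking the best 5: 36,970 (Apex-1), 35,129 (Apex-2), 31,683 (Apex-3), 29,295 (Rook-1), 29,075 (Rook-2)
First bid not allocated: $28,531.
Allocation: Apex 3, Rook 2.

Apex 3, Rook 2; clearing price $28,531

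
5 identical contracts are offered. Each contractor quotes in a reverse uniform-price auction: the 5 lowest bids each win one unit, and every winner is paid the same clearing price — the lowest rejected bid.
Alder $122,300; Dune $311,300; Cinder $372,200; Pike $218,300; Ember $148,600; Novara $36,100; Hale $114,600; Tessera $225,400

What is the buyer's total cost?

Ordering the bids: 36,100 (Novara), 114,600 (Hale), 122,300 (Alder), 148,600 (Ember), 218,300 (Pike), 225,400 (Tessera), 311,300 (Dune), …
The 5 lowest are Novara, Hale, Alder, Ember, Pike.
Clearing price = lowest rejected bid = $225,400.
Total cost = 5 × $225,400 = $1,127,000.

Total cost: $1,127,000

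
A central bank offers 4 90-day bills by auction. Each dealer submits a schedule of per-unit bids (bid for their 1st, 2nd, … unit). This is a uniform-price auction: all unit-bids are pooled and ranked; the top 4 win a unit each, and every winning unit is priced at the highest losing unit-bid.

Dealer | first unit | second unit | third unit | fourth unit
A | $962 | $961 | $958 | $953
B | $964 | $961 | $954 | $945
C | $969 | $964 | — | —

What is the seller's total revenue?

Pooled unit-bids ranked (top 4): 969 (C-1), 964 (B-1), 964 (C-2), 962 (A-1)
The (k+1)-th unit-bid is $961.
Allocation: A 1, B 1, C 2. Every unit priced at $961.
Revenue = 4 × 961 = $3,844.

Total revenue: $3,844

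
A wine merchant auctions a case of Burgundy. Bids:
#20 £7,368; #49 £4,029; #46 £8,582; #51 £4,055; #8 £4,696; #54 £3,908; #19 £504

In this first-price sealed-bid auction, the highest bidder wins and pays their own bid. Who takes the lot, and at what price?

Bids in order: 8,582 (#46) > 7,368 (#20) > 4,696 (#8) > 4,055 (#51) > 4,029 (#49) > 3,908 (#54) > …
#46 has the highest bid and pays exactly that: £8,582.

#46 pays £8,582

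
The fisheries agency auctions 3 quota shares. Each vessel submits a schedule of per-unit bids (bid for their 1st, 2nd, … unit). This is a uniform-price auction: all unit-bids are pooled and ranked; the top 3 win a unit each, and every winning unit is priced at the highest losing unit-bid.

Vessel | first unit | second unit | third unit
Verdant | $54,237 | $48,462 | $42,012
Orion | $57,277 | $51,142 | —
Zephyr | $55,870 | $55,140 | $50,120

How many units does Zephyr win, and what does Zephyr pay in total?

Merging the schedules and taking the best 3: 57,277 (Orion-1), 55,870 (Zephyr-1), 55,140 (Zephyr-2)
The (k+1)-th unit-bid is $54,237.
Zephyr wins 2 unit(s) at $54,237 each.

Zephyr: 2 units, pays $108,474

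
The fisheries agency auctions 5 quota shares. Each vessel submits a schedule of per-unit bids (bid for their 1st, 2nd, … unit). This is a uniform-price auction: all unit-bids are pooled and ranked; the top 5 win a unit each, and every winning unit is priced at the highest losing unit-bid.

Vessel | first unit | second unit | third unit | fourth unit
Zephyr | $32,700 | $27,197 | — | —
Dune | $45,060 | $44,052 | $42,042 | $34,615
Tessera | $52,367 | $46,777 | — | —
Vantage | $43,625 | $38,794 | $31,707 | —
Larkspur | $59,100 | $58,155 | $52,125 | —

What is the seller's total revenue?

All unit-bids, highest first — top 5: 59,100 (Larkspur-1), 58,155 (Larkspur-2), 52,367 (Tessera-1), 52,125 (Larkspur-3), 46,777 (Tessera-2)
Highest rejected unit-bid = $45,060.
Allocation: Larkspur 3, Tessera 2. Every unit priced at $45,060.
Revenue = 5 × 45,060 = $225,300.

Total revenue: $225,300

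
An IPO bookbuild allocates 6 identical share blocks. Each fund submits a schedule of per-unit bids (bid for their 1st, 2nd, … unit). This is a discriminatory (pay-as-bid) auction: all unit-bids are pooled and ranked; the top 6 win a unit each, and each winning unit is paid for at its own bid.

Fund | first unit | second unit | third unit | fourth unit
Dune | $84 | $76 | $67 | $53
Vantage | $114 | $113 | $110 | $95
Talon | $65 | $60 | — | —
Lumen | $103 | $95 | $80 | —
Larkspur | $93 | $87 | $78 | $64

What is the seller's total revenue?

Total revenue: $630

Pooled unit-bids ranked (top 6): 114 (Vantage-1), 113 (Vantage-2), 110 (Vantage-3), 103 (Lumen-1), 95 (Vantage-4), 95 (Lumen-2)
Next rejected bid: $93 (not a price — pay-as-bid).
Each winning unit pays its own bid.
Revenue = 114 + 113 + 110 + 103 + 95 + 95 = $630.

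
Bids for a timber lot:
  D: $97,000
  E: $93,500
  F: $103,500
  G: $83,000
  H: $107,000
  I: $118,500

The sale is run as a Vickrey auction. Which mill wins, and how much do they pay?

I pays $107,000

Rule: the highest bidder wins and pays the second-highest bid.
Bids ranked: 118,500 (I) > 107,000 (H) > 103,500 (F) > 97,000 (D) > 93,500 (E) > 83,000 (G)
I wins with the highest bid; price is set by the runner-up at $107,000.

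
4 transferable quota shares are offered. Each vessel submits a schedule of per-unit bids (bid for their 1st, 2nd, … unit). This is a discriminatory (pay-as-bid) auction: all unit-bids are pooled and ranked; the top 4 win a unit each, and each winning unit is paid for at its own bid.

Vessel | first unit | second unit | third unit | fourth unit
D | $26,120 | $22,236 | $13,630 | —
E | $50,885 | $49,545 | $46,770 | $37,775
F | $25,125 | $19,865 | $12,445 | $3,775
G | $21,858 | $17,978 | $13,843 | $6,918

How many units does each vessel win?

All unit-bids, highest first — top 4: 50,885 (E-1), 49,545 (E-2), 46,770 (E-3), 37,775 (E-4)
Next rejected bid: $26,120 (not a price — pay-as-bid).
Allocation: E 4.

E 4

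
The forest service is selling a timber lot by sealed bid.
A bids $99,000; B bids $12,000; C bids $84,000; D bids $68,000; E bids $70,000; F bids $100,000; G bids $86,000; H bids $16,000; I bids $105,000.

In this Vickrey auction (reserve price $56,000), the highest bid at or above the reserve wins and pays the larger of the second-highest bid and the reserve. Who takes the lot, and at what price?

Bids ranked: 105,000 (I) > 100,000 (F) > 99,000 (A) > 86,000 (G) > 84,000 (C) > 70,000 (E) > …
I has the top bid at or above the reserve ($105,000).
max(second-highest $100,000, reserve $56,000) = $100,000; the reserve does not bind.

I pays $100,000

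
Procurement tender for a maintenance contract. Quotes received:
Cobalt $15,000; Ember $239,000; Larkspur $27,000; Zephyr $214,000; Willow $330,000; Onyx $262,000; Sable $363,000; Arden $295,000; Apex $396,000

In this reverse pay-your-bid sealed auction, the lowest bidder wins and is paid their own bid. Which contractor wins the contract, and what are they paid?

Rule: the lowest bidder wins and is paid their own bid.
Bids ranked: 15,000 (Cobalt) < 27,000 (Larkspur) < 214,000 (Zephyr) < 239,000 (Ember) < 262,000 (Onyx) < 295,000 (Arden) < …
Cobalt is lowest → is paid own bid, $15,000.

Cobalt is paid $15,000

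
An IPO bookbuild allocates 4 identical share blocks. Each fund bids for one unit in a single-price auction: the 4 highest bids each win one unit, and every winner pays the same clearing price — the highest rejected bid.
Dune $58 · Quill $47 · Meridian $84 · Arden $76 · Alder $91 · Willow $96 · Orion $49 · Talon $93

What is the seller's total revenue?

Total revenue: $304

Bids ranked high→low: 96 (Willow), 93 (Talon), 91 (Alder), 84 (Meridian), 76 (Arden), 58 (Dune), …
The 4 highest are Willow, Talon, Alder, Meridian.
Highest unsuccessful bid: $76 → clearing price.
Total revenue = 4 × $76 = $304.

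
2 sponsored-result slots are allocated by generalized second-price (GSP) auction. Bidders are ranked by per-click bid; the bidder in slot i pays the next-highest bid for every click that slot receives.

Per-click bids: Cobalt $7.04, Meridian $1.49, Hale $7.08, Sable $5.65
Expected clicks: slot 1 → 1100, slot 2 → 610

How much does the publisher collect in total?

Sorting advertisers: $7.08 (Hale) > $7.04 (Cobalt) > $5.65 (Sable) > …
Slot 1: Hale pays $7.04 × 1100 = $7744.00
Slot 2: Cobalt pays $5.65 × 610 = $3446.50
Total = $11190.50

Total revenue: $11190.50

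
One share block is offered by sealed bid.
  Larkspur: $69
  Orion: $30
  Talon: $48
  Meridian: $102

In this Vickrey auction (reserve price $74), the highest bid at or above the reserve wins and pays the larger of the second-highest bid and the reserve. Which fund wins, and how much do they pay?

Meridian pays $74

Bids in order: 102 (Meridian) > 69 (Larkspur) > 48 (Talon) > 30 (Orion)
Meridian has the top bid at or above the reserve ($102).
Second-highest bid $69 is below the reserve $74, so the reserve binds → payment $74.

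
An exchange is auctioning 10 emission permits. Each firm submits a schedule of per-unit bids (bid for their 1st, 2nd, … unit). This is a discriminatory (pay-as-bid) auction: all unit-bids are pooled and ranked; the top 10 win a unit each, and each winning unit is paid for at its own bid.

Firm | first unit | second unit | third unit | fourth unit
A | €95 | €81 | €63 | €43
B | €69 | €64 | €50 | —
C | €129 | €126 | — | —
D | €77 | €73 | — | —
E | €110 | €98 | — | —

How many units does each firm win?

Merging the schedules and taking the best 10: 129 (C-1), 126 (C-2), 110 (E-1), 98 (E-2), 95 (A-1), 81 (A-2), 77 (D-1), 73 (D-2), 69 (B-1), 64 (B-2)
Next rejected bid: €63 (not a price — pay-as-bid).
Allocation: A 2, B 2, C 2, D 2, E 2.

A 2, B 2, C 2, D 2, E 2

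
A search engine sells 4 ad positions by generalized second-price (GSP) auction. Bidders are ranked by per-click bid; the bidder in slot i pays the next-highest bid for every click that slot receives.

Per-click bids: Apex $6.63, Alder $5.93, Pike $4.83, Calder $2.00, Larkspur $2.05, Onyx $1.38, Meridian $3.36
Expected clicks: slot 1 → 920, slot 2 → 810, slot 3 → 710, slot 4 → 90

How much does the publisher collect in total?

Per-click bids in order: $6.63 (Apex) > $5.93 (Alder) > $4.83 (Pike) > $3.36 (Meridian) > $2.05 (Larkspur) > …
Slot 1: Apex pays $5.93 × 920 = $5455.60
Slot 2: Alder pays $4.83 × 810 = $3912.30
Slot 3: Pike pays $3.36 × 710 = $2385.60
Slot 4: Meridian pays $2.05 × 90 = $184.50
Total = $11938.00

Total revenue: $11938.00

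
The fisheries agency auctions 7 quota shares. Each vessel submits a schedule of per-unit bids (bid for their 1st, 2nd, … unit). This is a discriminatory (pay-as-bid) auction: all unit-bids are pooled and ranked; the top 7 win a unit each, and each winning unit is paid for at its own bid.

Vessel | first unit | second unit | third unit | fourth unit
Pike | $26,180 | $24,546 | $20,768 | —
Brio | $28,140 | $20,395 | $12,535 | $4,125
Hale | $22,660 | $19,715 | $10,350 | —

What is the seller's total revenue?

Pooled unit-bids ranked (top 7): 28,140 (Brio-1), 26,180 (Pike-1), 24,546 (Pike-2), 22,660 (Hale-1), 20,768 (Pike-3), 20,395 (Brio-2), 19,715 (Hale-2)
Next rejected bid: $12,535 (not a price — pay-as-bid).
Each winning unit pays its own bid.
Revenue = 28,140 + 26,180 + 24,546 + 22,660 + 20,768 + 20,395 + 19,715 = $162,404.

Total revenue: $162,404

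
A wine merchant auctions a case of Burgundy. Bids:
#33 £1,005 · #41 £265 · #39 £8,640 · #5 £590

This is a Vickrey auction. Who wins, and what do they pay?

#39 pays £1,005

Bids in order: 8,640 (#39) > 1,005 (#33) > 590 (#5) > 265 (#41)
Second-price: #39 pays #33's bid of £1,005.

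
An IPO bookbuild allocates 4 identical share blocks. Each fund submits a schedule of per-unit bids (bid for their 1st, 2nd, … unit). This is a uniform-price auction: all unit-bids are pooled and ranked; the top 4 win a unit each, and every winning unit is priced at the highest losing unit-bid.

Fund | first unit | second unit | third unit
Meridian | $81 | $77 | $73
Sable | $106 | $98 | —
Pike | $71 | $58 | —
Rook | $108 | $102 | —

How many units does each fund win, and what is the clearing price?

Pooled unit-bids ranked (top 4): 108 (Rook-1), 106 (Sable-1), 102 (Rook-2), 98 (Sable-2)
The (k+1)-th unit-bid is $81.
Allocation: Rook 2, Sable 2.

Rook 2, Sable 2; clearing price $81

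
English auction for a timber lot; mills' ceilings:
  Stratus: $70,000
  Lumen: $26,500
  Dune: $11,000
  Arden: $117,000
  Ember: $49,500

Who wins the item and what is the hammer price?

Rule: the price rises until one bidder remains; the winner pays the price at which the last rival dropped out.
Sorting limits: 117,000 (Arden) > 70,000 (Stratus) > 49,500 (Ember) > 26,500 (Lumen) > 11,000 (Dune)
Bidding ends when Stratus exits at $70,000; Arden takes it.

Arden wins at $70,000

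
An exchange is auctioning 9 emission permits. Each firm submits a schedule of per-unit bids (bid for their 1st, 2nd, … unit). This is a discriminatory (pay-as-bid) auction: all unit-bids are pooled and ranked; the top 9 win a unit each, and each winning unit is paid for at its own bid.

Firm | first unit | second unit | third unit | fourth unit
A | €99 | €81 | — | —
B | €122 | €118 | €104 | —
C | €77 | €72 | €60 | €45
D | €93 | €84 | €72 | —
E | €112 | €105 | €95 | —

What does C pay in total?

C pays €0

All unit-bids, highest first — top 9: 122 (B-1), 118 (B-2), 112 (E-1), 105 (E-2), 104 (B-3), 99 (A-1), 95 (E-3), 93 (D-1), 84 (D-2)
Next rejected bid: €81 (not a price — pay-as-bid).
C wins no units.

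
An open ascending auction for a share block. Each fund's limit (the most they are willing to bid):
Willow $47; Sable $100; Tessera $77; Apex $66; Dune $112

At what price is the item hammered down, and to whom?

Rule: the price rises until one bidder remains; the winner pays the price at which the last rival dropped out.
Limits in order: 112 (Dune) > 100 (Sable) > 77 (Tessera) > 66 (Apex) > 47 (Willow)
Bidding ends when Sable exits at $100; Dune takes it.

Dune wins at $100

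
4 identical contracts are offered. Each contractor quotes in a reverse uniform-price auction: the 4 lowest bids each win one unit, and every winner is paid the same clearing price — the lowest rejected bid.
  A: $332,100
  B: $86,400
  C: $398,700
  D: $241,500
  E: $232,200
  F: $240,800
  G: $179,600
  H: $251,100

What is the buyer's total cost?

Bids ranked low→high: 86,400 (B), 179,600 (G), 232,200 (E), 240,800 (F), 241,500 (D), 251,100 (H), …
The 4 lowest are B, G, E, F.
Lowest unsuccessful bid: $241,500 → clearing price.
Total cost = 4 × $241,500 = $966,000.

Total cost: $966,000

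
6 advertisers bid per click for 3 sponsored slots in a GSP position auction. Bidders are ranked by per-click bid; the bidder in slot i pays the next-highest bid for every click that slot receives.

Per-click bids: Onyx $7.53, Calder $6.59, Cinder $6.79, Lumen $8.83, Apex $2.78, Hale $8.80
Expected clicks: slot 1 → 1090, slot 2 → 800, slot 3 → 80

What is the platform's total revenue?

Sorting advertisers: $8.83 (Lumen) > $8.80 (Hale) > $7.53 (Onyx) > $6.79 (Cinder) > …
Slot 1: Lumen pays $8.80 × 1090 = $9592.00
Slot 2: Hale pays $7.53 × 800 = $6024.00
Slot 3: Onyx pays $6.79 × 80 = $543.20
Total = $16159.20

Total revenue: $16159.20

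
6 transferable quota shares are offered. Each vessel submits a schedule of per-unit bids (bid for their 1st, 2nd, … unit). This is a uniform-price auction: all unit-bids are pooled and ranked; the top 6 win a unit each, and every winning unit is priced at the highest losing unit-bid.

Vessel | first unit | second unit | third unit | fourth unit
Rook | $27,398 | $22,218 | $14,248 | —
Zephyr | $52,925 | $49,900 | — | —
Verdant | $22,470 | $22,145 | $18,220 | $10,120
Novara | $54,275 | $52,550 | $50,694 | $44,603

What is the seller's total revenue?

Total revenue: $164,388

Merging the schedules and taking the best 6: 54,275 (Novara-1), 52,925 (Zephyr-1), 52,550 (Novara-2), 50,694 (Novara-3), 49,900 (Zephyr-2), 44,603 (Novara-4)
Highest rejected unit-bid = $27,398.
Allocation: Novara 4, Zephyr 2. Every unit priced at $27,398.
Revenue = 6 × 27,398 = $164,388.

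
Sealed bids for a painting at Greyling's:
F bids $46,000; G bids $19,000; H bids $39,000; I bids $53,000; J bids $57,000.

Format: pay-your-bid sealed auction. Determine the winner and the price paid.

J pays $57,000

Bids in order: 57,000 (J) > 53,000 (I) > 46,000 (F) > 39,000 (H) > 19,000 (G)
J is highest → pays own bid, $57,000.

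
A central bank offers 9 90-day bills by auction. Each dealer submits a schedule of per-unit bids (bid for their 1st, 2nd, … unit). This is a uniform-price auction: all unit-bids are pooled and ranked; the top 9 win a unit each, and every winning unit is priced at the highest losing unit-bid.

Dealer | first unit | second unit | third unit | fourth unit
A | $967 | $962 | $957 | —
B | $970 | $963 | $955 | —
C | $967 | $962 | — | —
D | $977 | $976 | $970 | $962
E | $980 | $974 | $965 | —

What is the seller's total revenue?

Pooled unit-bids ranked (top 9): 980 (E-1), 977 (D-1), 976 (D-2), 974 (E-2), 970 (B-1), 970 (D-3), 967 (A-1), 967 (C-1), 965 (E-3)
The (k+1)-th unit-bid is $963.
Allocation: A 1, B 1, C 1, D 3, E 3. Every unit priced at $963.
Revenue = 9 × 963 = $8,667.

Total revenue: $8,667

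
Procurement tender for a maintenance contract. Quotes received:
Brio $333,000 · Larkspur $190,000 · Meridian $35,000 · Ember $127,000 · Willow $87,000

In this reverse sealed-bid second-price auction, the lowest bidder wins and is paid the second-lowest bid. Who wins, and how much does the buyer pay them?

Rule: the lowest bidder wins and is paid the second-lowest bid.
Bids in order: 35,000 (Meridian) < 87,000 (Willow) < 127,000 (Ember) < 190,000 (Larkspur) < 333,000 (Brio)
Meridian wins with the lowest bid; price is set by the runner-up at $87,000.

Meridian is paid $87,000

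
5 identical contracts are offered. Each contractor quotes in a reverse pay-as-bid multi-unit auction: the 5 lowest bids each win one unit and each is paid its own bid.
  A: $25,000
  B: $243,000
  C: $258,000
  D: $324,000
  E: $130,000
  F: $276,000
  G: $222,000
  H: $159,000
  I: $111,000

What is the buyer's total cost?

Ordering the bids: 25,000 (A), 111,000 (I), 130,000 (E), 159,000 (H), 222,000 (G), 243,000 (B), 258,000 (C), …
Lowest 5: A, I, E, H, G.
Total cost = 25,000 + 111,000 + 130,000 + 159,000 + 222,000 = $647,000.

Total cost: $647,000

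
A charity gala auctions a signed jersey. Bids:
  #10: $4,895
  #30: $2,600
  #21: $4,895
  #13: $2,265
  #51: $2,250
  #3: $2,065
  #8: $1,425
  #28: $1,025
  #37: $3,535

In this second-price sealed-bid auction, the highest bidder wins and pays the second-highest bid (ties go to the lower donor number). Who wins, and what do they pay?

Rule: the highest bidder wins and pays the second-highest bid.
Bids ranked: 4,895 (#10) > 4,895 (#21) > 3,535 (#37) > 2,600 (#30) > 2,265 (#13) > 2,250 (#51) > …
Tie at $4,895 → #10 wins by tie-break.
#10 wins with the highest bid; price is set by the runner-up at $4,895.

#10 pays $4,895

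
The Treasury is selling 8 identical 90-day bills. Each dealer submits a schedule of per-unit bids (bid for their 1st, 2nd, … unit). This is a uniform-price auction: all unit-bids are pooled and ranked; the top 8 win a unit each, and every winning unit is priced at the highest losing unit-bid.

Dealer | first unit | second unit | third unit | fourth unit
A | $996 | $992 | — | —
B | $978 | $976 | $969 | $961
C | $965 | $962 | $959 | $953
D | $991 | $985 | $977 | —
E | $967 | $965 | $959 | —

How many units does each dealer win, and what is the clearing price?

A 2, B 3, D 3; clearing price $967

Pooled unit-bids ranked (top 8): 996 (A-1), 992 (A-2), 991 (D-1), 985 (D-2), 978 (B-1), 977 (D-3), 976 (B-2), 969 (B-3)
The (k+1)-th unit-bid is $967.
Allocation: A 2, B 3, D 3.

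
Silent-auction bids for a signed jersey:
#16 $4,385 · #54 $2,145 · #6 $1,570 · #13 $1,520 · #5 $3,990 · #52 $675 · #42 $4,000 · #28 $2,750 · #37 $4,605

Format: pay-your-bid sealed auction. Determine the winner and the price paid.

#37 pays $4,605

Bids ranked: 4,605 (#37) > 4,385 (#16) > 4,000 (#42) > 3,990 (#5) > 2,750 (#28) > 2,145 (#54) > …
#37 has the highest bid and pays exactly that: $4,605.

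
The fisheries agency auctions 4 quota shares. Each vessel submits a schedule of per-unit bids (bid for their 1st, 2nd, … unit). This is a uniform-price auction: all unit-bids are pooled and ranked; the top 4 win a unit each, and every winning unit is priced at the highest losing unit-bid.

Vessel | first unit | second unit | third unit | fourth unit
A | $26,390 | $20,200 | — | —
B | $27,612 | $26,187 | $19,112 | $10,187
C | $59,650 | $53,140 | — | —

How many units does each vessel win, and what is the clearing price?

All unit-bids, highest first — top 4: 59,650 (C-1), 53,140 (C-2), 27,612 (B-1), 26,390 (A-1)
The (k+1)-th unit-bid is $26,187.
Allocation: A 1, B 1, C 2.

A 1, B 1, C 2; clearing price $26,187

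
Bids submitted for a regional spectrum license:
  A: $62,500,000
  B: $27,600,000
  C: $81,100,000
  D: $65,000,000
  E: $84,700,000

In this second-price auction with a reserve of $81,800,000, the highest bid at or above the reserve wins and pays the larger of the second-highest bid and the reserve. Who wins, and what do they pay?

Bids in order: 84,700,000 (E) > 81,100,000 (C) > 65,000,000 (D) > 62,500,000 (A) > 27,600,000 (B)
Highest eligible bid: E at $84,700,000.
max(second-highest $81,100,000, reserve $81,800,000) = $81,800,000.

E pays $81,800,000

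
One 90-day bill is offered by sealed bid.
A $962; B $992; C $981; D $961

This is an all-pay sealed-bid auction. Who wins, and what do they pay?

Rule: the highest bidder wins the item, but every bidder pays their own bid.
Bids in order: 992 (B) > 981 (C) > 962 (A) > 961 (D)
B wins with the top bid; all bids are sunk regardless.

B pays $992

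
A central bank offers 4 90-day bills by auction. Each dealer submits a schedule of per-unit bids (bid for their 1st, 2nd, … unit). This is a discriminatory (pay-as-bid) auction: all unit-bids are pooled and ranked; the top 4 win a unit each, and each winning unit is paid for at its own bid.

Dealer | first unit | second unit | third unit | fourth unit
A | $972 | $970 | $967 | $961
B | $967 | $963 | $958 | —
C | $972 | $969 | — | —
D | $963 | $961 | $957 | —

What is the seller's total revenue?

Pooled unit-bids ranked (top 4): 972 (A-1), 972 (C-1), 970 (A-2), 969 (C-2)
Next rejected bid: $967 (not a price — pay-as-bid).
Each winning unit pays its own bid.
Revenue = 972 + 972 + 970 + 969 = $3,883.

Total revenue: $3,883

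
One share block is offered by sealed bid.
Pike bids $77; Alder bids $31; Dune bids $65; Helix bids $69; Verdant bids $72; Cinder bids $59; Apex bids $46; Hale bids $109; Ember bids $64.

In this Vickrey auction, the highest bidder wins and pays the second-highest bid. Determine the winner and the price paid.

Hale pays $77

Vickrey auction: the highest bidder wins and pays the second-highest bid.
Sorting bids: 109 (Hale) > 77 (Pike) > 72 (Verdant) > 69 (Helix) > 65 (Dune) > 64 (Ember) > …
Hale wins with the highest bid; price is set by the runner-up at $77.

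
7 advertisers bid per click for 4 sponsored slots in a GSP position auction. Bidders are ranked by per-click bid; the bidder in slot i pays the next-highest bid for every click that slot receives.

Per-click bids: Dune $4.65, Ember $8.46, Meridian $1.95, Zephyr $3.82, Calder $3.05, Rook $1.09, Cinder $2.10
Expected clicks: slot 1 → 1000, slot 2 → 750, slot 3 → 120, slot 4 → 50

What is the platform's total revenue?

Total revenue: $7986.00

Per-click bids in order: $8.46 (Ember) > $4.65 (Dune) > $3.82 (Zephyr) > $3.05 (Calder) > $2.10 (Cinder) > …
Slot 1: Ember pays $4.65 × 1000 = $4650.00
Slot 2: Dune pays $3.82 × 750 = $2865.00
Slot 3: Zephyr pays $3.05 × 120 = $366.00
Slot 4: Calder pays $2.10 × 50 = $105.00
Total = $7986.00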